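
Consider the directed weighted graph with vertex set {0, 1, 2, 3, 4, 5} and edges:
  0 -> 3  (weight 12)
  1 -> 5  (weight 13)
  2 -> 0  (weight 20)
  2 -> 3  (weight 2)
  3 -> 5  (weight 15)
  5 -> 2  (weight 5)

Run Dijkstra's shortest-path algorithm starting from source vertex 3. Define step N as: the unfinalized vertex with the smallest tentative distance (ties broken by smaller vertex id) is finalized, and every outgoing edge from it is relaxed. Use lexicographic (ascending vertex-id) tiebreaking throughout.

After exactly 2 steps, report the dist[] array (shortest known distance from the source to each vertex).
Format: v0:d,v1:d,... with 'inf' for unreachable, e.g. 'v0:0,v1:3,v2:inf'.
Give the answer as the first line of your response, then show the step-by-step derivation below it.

v0:inf,v1:inf,v2:20,v3:0,v4:inf,v5:15

step 1: dist = v0:inf,v1:inf,v2:inf,v3:0,v4:inf,v5:15
step 2: dist = v0:inf,v1:inf,v2:20,v3:0,v4:inf,v5:15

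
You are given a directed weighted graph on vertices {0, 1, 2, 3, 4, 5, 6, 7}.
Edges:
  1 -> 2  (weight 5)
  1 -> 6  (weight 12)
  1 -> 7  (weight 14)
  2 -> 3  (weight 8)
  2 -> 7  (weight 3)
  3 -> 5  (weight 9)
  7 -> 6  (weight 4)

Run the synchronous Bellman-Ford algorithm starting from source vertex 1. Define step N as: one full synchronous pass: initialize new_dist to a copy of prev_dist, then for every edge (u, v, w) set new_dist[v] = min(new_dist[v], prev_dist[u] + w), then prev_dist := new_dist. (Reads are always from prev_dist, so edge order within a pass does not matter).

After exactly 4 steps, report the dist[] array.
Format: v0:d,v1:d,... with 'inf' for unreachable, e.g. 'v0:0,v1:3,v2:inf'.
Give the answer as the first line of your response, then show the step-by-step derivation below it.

v0:inf,v1:0,v2:5,v3:13,v4:inf,v5:22,v6:12,v7:8

step 1: dist = v0:inf,v1:0,v2:5,v3:inf,v4:inf,v5:inf,v6:12,v7:14
step 2: dist = v0:inf,v1:0,v2:5,v3:13,v4:inf,v5:inf,v6:12,v7:8
step 3: dist = v0:inf,v1:0,v2:5,v3:13,v4:inf,v5:22,v6:12,v7:8
step 4: dist = v0:inf,v1:0,v2:5,v3:13,v4:inf,v5:22,v6:12,v7:8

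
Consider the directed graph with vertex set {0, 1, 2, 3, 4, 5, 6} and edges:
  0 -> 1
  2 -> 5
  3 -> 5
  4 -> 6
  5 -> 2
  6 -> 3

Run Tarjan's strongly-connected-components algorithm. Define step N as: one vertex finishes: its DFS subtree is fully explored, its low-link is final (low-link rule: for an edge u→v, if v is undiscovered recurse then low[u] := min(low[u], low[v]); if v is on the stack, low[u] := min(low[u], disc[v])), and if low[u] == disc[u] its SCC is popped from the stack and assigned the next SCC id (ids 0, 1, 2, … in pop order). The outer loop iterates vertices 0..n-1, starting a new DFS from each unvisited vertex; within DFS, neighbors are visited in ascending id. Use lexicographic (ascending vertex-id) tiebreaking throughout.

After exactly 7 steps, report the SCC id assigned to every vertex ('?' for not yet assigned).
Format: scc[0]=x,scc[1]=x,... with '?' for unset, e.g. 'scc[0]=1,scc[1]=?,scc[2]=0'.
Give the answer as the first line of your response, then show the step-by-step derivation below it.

scc[0]=1,scc[1]=0,scc[2]=2,scc[3]=3,scc[4]=5,scc[5]=2,scc[6]=4

step 1: low=(low[0]=0,low[1]=1,low[2]=?,low[3]=?,low[4]=?,low[5]=?,low[6]=?); scc=(scc[0]=?,scc[1]=0,scc[2]=?,scc[3]=?,scc[4]=?,scc[5]=?,scc[6]=?)
step 2: low=(low[0]=0,low[1]=1,low[2]=?,low[3]=?,low[4]=?,low[5]=?,low[6]=?); scc=(scc[0]=1,scc[1]=0,scc[2]=?,scc[3]=?,scc[4]=?,scc[5]=?,scc[6]=?)
step 3: low=(low[0]=0,low[1]=1,low[2]=2,low[3]=?,low[4]=?,low[5]=2,low[6]=?); scc=(scc[0]=1,scc[1]=0,scc[2]=?,scc[3]=?,scc[4]=?,scc[5]=?,scc[6]=?)
step 4: low=(low[0]=0,low[1]=1,low[2]=2,low[3]=?,low[4]=?,low[5]=2,low[6]=?); scc=(scc[0]=1,scc[1]=0,scc[2]=2,scc[3]=?,scc[4]=?,scc[5]=2,scc[6]=?)
step 5: low=(low[0]=0,low[1]=1,low[2]=2,low[3]=4,low[4]=?,low[5]=2,low[6]=?); scc=(scc[0]=1,scc[1]=0,scc[2]=2,scc[3]=3,scc[4]=?,scc[5]=2,scc[6]=?)
step 6: low=(low[0]=0,low[1]=1,low[2]=2,low[3]=4,low[4]=5,low[5]=2,low[6]=6); scc=(scc[0]=1,scc[1]=0,scc[2]=2,scc[3]=3,scc[4]=?,scc[5]=2,scc[6]=4)
step 7: low=(low[0]=0,low[1]=1,low[2]=2,low[3]=4,low[4]=5,low[5]=2,low[6]=6); scc=(scc[0]=1,scc[1]=0,scc[2]=2,scc[3]=3,scc[4]=5,scc[5]=2,scc[6]=4)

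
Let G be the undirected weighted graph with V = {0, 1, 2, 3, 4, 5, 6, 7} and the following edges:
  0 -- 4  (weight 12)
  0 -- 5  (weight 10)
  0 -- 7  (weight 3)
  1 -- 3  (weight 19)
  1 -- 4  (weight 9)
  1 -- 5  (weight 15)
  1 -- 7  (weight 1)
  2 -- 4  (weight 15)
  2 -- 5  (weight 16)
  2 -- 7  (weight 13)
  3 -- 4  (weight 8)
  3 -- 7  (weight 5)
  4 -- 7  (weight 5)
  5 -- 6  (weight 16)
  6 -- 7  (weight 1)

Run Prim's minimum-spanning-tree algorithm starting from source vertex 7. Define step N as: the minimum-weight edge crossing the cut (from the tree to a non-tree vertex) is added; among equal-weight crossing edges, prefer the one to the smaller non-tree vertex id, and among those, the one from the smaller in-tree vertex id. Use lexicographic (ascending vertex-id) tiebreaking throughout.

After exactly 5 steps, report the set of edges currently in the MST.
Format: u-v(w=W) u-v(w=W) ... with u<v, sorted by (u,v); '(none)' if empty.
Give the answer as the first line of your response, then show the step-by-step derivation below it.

0-7(w=3) 1-7(w=1) 3-7(w=5) 4-7(w=5) 6-7(w=1)

step 1: add edge 1-7 (w=1); MST = {1-7(w=1)}
step 2: add edge 6-7 (w=1); MST = {1-7(w=1) 6-7(w=1)}
step 3: add edge 0-7 (w=3); MST = {0-7(w=3) 1-7(w=1) 6-7(w=1)}
step 4: add edge 3-7 (w=5); MST = {0-7(w=3) 1-7(w=1) 3-7(w=5) 6-7(w=1)}
step 5: add edge 4-7 (w=5); MST = {0-7(w=3) 1-7(w=1) 3-7(w=5) 4-7(w=5) 6-7(w=1)}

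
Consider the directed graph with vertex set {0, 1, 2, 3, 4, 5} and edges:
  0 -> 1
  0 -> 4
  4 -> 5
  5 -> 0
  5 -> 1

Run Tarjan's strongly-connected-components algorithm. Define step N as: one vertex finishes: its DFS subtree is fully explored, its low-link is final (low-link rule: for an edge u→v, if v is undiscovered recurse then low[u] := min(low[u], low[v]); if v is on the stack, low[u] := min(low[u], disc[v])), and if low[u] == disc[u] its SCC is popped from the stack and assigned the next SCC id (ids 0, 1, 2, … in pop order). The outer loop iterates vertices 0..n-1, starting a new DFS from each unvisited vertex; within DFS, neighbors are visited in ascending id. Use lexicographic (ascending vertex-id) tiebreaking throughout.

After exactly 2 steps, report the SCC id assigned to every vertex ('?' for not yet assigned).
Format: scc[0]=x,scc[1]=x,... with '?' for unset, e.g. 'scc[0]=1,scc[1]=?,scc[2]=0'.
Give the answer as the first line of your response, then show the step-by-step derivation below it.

scc[0]=?,scc[1]=0,scc[2]=?,scc[3]=?,scc[4]=?,scc[5]=?

step 1: low=(low[0]=0,low[1]=1,low[2]=?,low[3]=?,low[4]=?,low[5]=?); scc=(scc[0]=?,scc[1]=0,scc[2]=?,scc[3]=?,scc[4]=?,scc[5]=?)
step 2: low=(low[0]=0,low[1]=1,low[2]=?,low[3]=?,low[4]=2,low[5]=0); scc=(scc[0]=?,scc[1]=0,scc[2]=?,scc[3]=?,scc[4]=?,scc[5]=?)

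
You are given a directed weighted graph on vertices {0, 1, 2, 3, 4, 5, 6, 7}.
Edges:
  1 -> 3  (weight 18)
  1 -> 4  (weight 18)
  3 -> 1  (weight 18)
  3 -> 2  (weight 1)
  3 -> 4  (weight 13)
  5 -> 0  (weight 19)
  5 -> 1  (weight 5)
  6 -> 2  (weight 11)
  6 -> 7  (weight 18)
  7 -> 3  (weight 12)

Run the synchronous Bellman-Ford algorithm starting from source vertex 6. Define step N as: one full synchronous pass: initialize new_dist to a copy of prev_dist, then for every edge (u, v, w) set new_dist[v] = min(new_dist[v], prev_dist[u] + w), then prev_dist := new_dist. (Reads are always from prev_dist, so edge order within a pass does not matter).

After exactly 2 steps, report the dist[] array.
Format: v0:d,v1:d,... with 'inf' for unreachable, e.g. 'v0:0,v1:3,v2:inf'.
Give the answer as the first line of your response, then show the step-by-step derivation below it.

v0:inf,v1:inf,v2:11,v3:30,v4:inf,v5:inf,v6:0,v7:18

step 1: dist = v0:inf,v1:inf,v2:11,v3:inf,v4:inf,v5:inf,v6:0,v7:18
step 2: dist = v0:inf,v1:inf,v2:11,v3:30,v4:inf,v5:inf,v6:0,v7:18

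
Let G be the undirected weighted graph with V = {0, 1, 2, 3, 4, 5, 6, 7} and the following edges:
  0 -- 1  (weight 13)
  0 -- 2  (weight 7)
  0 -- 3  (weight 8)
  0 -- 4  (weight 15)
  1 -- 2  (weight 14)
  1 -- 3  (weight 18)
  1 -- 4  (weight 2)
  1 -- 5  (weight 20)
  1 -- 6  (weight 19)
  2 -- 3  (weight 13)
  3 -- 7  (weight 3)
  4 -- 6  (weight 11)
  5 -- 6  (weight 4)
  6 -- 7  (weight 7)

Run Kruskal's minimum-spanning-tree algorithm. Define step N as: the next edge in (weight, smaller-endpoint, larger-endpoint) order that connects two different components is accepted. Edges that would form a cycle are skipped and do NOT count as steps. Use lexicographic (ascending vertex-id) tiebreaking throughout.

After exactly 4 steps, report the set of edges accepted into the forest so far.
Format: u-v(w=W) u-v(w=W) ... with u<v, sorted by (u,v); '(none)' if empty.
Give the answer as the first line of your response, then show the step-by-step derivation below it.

0-2(w=7) 1-4(w=2) 3-7(w=3) 5-6(w=4)

step 1: add edge 1-4 (w=2); MST = {1-4(w=2)}
step 2: add edge 3-7 (w=3); MST = {1-4(w=2) 3-7(w=3)}
step 3: add edge 5-6 (w=4); MST = {1-4(w=2) 3-7(w=3) 5-6(w=4)}
step 4: add edge 0-2 (w=7); MST = {0-2(w=7) 1-4(w=2) 3-7(w=3) 5-6(w=4)}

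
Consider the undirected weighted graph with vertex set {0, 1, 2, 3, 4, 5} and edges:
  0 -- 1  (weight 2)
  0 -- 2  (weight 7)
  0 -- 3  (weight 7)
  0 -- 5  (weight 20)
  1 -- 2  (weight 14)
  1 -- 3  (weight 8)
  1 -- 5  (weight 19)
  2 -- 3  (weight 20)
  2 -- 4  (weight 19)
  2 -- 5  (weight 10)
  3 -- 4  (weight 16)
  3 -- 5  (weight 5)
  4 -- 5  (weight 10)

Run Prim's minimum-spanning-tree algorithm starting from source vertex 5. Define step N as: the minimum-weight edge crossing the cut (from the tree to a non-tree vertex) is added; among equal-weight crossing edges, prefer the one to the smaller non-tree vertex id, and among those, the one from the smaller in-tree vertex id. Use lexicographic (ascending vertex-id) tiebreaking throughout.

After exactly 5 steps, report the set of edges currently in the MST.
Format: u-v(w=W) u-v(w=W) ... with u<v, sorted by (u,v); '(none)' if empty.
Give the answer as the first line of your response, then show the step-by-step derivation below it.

0-1(w=2) 0-2(w=7) 0-3(w=7) 3-5(w=5) 4-5(w=10)

step 1: add edge 3-5 (w=5); MST = {3-5(w=5)}
step 2: add edge 0-3 (w=7); MST = {0-3(w=7) 3-5(w=5)}
step 3: add edge 0-1 (w=2); MST = {0-1(w=2) 0-3(w=7) 3-5(w=5)}
step 4: add edge 0-2 (w=7); MST = {0-1(w=2) 0-2(w=7) 0-3(w=7) 3-5(w=5)}
step 5: add edge 4-5 (w=10); MST = {0-1(w=2) 0-2(w=7) 0-3(w=7) 3-5(w=5) 4-5(w=10)}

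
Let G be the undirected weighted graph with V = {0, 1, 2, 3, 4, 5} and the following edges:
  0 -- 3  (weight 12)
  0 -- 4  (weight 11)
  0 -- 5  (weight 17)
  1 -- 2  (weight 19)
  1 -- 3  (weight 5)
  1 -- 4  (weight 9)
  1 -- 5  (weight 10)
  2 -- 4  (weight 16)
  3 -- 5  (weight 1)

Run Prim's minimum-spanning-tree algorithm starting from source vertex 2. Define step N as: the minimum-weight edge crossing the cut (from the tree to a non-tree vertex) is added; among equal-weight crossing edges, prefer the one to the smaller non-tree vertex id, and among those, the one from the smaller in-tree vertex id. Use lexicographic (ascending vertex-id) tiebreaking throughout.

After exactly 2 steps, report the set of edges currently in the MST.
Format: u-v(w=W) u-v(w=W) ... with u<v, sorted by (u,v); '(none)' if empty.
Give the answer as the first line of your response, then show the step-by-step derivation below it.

1-4(w=9) 2-4(w=16)

step 1: add edge 2-4 (w=16); MST = {2-4(w=16)}
step 2: add edge 1-4 (w=9); MST = {1-4(w=9) 2-4(w=16)}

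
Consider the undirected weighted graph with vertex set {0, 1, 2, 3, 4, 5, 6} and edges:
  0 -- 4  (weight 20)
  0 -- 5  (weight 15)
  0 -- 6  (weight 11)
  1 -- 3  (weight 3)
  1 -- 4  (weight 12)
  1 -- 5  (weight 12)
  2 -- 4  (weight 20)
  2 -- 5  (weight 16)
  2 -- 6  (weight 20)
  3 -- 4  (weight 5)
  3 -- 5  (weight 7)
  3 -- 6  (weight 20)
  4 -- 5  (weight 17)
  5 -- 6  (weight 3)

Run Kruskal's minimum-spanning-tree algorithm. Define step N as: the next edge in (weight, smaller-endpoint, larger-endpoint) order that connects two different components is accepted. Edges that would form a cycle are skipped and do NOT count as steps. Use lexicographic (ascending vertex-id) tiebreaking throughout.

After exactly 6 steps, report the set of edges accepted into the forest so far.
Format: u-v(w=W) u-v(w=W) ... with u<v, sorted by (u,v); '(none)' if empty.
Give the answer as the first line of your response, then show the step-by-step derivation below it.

0-6(w=11) 1-3(w=3) 2-5(w=16) 3-4(w=5) 3-5(w=7) 5-6(w=3)

step 1: add edge 1-3 (w=3); MST = {1-3(w=3)}
step 2: add edge 5-6 (w=3); MST = {1-3(w=3) 5-6(w=3)}
step 3: add edge 3-4 (w=5); MST = {1-3(w=3) 3-4(w=5) 5-6(w=3)}
step 4: add edge 3-5 (w=7); MST = {1-3(w=3) 3-4(w=5) 3-5(w=7) 5-6(w=3)}
step 5: add edge 0-6 (w=11); MST = {0-6(w=11) 1-3(w=3) 3-4(w=5) 3-5(w=7) 5-6(w=3)}
step 6: add edge 2-5 (w=16); MST = {0-6(w=11) 1-3(w=3) 2-5(w=16) 3-4(w=5) 3-5(w=7) 5-6(w=3)}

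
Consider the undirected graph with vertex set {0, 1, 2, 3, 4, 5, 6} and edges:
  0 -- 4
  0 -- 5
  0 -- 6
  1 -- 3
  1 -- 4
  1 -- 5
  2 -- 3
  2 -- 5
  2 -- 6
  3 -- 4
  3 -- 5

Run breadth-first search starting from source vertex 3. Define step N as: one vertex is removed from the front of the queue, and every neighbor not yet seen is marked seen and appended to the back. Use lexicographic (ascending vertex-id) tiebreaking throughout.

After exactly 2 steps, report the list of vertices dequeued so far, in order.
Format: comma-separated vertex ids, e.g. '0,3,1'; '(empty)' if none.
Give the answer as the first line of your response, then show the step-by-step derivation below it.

3,1

step 1: dequeue 3; queue=[1,2,4,5]; order=3
step 2: dequeue 1; queue=[2,4,5]; order=3,1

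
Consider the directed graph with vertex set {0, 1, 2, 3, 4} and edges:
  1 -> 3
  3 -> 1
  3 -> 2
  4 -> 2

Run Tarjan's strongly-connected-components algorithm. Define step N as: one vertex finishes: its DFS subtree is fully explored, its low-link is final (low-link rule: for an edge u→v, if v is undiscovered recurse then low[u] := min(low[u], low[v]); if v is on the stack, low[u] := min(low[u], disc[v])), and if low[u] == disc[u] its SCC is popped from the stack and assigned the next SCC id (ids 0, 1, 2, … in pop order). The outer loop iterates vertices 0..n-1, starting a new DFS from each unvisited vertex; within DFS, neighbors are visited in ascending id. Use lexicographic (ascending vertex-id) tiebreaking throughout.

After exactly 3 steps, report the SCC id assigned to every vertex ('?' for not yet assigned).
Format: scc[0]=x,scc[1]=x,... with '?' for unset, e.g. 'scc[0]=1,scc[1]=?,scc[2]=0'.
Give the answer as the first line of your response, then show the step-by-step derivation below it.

scc[0]=0,scc[1]=?,scc[2]=1,scc[3]=?,scc[4]=?

step 1: low=(low[0]=0,low[1]=?,low[2]=?,low[3]=?,low[4]=?); scc=(scc[0]=0,scc[1]=?,scc[2]=?,scc[3]=?,scc[4]=?)
step 2: low=(low[0]=0,low[1]=1,low[2]=3,low[3]=1,low[4]=?); scc=(scc[0]=0,scc[1]=?,scc[2]=1,scc[3]=?,scc[4]=?)
step 3: low=(low[0]=0,low[1]=1,low[2]=3,low[3]=1,low[4]=?); scc=(scc[0]=0,scc[1]=?,scc[2]=1,scc[3]=?,scc[4]=?)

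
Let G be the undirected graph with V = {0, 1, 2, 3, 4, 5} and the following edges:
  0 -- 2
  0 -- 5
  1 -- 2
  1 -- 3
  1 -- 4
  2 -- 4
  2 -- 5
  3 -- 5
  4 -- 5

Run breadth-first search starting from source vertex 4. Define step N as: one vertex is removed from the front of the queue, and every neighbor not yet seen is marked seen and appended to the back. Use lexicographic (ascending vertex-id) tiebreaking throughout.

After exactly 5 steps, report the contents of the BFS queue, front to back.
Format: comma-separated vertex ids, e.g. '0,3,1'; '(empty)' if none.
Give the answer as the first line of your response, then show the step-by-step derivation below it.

0

step 1: dequeue 4; queue=[1,2,5]; order=4
step 2: dequeue 1; queue=[2,5,3]; order=4,1
step 3: dequeue 2; queue=[5,3,0]; order=4,1,2
step 4: dequeue 5; queue=[3,0]; order=4,1,2,5
step 5: dequeue 3; queue=[0]; order=4,1,2,5,3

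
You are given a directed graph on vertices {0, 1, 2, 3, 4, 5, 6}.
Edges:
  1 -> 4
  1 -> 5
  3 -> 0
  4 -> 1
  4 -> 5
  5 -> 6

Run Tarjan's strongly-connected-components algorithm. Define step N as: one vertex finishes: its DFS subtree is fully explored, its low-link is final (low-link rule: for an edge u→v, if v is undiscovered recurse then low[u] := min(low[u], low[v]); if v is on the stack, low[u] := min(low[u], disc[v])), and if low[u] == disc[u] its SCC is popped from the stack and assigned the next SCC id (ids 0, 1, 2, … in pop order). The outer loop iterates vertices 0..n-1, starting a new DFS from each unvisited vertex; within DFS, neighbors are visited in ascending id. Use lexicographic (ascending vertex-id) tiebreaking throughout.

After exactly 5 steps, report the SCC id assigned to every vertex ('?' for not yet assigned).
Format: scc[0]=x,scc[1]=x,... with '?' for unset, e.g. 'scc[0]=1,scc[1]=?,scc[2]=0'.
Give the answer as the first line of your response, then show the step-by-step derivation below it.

scc[0]=0,scc[1]=3,scc[2]=?,scc[3]=?,scc[4]=3,scc[5]=2,scc[6]=1

step 1: low=(low[0]=0,low[1]=?,low[2]=?,low[3]=?,low[4]=?,low[5]=?,low[6]=?); scc=(scc[0]=0,scc[1]=?,scc[2]=?,scc[3]=?,scc[4]=?,scc[5]=?,scc[6]=?)
step 2: low=(low[0]=0,low[1]=1,low[2]=?,low[3]=?,low[4]=1,low[5]=3,low[6]=4); scc=(scc[0]=0,scc[1]=?,scc[2]=?,scc[3]=?,scc[4]=?,scc[5]=?,scc[6]=1)
step 3: low=(low[0]=0,low[1]=1,low[2]=?,low[3]=?,low[4]=1,low[5]=3,low[6]=4); scc=(scc[0]=0,scc[1]=?,scc[2]=?,scc[3]=?,scc[4]=?,scc[5]=2,scc[6]=1)
step 4: low=(low[0]=0,low[1]=1,low[2]=?,low[3]=?,low[4]=1,low[5]=3,low[6]=4); scc=(scc[0]=0,scc[1]=?,scc[2]=?,scc[3]=?,scc[4]=?,scc[5]=2,scc[6]=1)
step 5: low=(low[0]=0,low[1]=1,low[2]=?,low[3]=?,low[4]=1,low[5]=3,low[6]=4); scc=(scc[0]=0,scc[1]=3,scc[2]=?,scc[3]=?,scc[4]=3,scc[5]=2,scc[6]=1)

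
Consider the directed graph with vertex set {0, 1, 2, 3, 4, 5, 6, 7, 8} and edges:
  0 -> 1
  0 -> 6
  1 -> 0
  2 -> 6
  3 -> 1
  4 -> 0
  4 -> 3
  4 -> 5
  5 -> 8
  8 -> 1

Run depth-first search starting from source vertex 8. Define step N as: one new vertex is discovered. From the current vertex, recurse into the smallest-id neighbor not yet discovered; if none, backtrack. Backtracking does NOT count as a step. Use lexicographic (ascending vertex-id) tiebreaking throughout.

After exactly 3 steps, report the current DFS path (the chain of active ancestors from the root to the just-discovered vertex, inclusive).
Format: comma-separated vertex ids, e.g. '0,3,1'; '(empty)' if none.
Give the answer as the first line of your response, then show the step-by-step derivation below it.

8,1,0

step 1: discover 8; path=8; order=8
step 2: discover 1; path=8>1; order=8,1
step 3: discover 0; path=8>1>0; order=8,1,0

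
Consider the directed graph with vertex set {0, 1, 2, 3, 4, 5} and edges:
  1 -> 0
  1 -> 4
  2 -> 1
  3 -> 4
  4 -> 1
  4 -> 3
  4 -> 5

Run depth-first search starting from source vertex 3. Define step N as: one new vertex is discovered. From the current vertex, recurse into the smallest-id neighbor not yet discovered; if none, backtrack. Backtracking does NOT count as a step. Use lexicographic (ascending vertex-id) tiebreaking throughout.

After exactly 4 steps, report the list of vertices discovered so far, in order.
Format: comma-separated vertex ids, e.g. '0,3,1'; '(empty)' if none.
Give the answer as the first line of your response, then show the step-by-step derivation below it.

3,4,1,0

step 1: discover 3; path=3; order=3
step 2: discover 4; path=3>4; order=3,4
step 3: discover 1; path=3>4>1; order=3,4,1
step 4: discover 0; path=3>4>1>0; order=3,4,1,0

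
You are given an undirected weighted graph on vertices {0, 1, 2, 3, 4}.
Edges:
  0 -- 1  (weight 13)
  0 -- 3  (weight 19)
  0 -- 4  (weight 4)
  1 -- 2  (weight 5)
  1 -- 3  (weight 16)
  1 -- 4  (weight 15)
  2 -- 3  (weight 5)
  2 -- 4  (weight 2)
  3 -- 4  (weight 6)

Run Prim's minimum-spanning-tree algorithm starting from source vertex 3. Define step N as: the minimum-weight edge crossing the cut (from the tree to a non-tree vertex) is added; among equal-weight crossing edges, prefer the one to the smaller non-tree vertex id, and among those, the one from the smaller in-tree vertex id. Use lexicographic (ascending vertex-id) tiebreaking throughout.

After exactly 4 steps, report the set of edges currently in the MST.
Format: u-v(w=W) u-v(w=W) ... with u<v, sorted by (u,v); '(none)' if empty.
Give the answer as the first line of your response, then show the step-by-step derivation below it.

0-4(w=4) 1-2(w=5) 2-3(w=5) 2-4(w=2)

step 1: add edge 2-3 (w=5); MST = {2-3(w=5)}
step 2: add edge 2-4 (w=2); MST = {2-3(w=5) 2-4(w=2)}
step 3: add edge 0-4 (w=4); MST = {0-4(w=4) 2-3(w=5) 2-4(w=2)}
step 4: add edge 1-2 (w=5); MST = {0-4(w=4) 1-2(w=5) 2-3(w=5) 2-4(w=2)}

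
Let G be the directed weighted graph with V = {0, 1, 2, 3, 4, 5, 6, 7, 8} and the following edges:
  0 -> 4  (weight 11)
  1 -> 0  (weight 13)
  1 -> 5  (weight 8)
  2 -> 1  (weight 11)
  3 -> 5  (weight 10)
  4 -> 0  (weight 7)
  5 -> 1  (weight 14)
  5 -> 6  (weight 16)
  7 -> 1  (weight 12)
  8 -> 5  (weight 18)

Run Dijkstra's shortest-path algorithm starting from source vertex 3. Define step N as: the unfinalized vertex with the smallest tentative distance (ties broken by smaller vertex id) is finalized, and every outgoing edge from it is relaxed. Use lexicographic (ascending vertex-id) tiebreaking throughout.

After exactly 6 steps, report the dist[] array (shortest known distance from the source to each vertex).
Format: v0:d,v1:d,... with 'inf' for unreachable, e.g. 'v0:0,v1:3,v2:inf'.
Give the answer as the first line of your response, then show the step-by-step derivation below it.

v0:37,v1:24,v2:inf,v3:0,v4:48,v5:10,v6:26,v7:inf,v8:inf

step 1: dist = v0:inf,v1:inf,v2:inf,v3:0,v4:inf,v5:10,v6:inf,v7:inf,v8:inf
step 2: dist = v0:inf,v1:24,v2:inf,v3:0,v4:inf,v5:10,v6:26,v7:inf,v8:inf
step 3: dist = v0:37,v1:24,v2:inf,v3:0,v4:inf,v5:10,v6:26,v7:inf,v8:inf
step 4: dist = v0:37,v1:24,v2:inf,v3:0,v4:inf,v5:10,v6:26,v7:inf,v8:inf
step 5: dist = v0:37,v1:24,v2:inf,v3:0,v4:48,v5:10,v6:26,v7:inf,v8:inf
step 6: dist = v0:37,v1:24,v2:inf,v3:0,v4:48,v5:10,v6:26,v7:inf,v8:inf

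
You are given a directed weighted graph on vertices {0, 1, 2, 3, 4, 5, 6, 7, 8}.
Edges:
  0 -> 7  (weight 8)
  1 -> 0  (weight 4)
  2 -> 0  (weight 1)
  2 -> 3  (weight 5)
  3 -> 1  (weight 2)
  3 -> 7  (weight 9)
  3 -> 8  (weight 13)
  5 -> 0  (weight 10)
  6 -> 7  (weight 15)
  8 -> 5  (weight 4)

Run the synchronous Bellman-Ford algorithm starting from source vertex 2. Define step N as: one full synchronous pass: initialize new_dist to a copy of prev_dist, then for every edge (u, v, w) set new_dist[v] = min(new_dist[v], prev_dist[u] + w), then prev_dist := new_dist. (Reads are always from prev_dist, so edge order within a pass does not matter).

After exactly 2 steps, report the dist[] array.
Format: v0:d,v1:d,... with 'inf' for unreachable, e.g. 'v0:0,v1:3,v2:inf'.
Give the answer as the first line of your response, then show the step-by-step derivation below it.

v0:1,v1:7,v2:0,v3:5,v4:inf,v5:inf,v6:inf,v7:9,v8:18

step 1: dist = v0:1,v1:inf,v2:0,v3:5,v4:inf,v5:inf,v6:inf,v7:inf,v8:inf
step 2: dist = v0:1,v1:7,v2:0,v3:5,v4:inf,v5:inf,v6:inf,v7:9,v8:18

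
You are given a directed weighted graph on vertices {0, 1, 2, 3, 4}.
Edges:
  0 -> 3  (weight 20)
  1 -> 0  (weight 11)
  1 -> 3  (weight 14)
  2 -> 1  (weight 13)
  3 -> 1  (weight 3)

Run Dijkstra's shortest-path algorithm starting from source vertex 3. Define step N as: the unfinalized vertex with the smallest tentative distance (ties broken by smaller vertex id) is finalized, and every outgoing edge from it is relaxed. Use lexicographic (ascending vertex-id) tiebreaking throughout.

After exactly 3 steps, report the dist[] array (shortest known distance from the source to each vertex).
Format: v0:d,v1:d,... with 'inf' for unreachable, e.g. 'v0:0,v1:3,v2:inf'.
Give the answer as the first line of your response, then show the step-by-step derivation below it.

v0:14,v1:3,v2:inf,v3:0,v4:inf

step 1: dist = v0:inf,v1:3,v2:inf,v3:0,v4:inf
step 2: dist = v0:14,v1:3,v2:inf,v3:0,v4:inf
step 3: dist = v0:14,v1:3,v2:inf,v3:0,v4:inf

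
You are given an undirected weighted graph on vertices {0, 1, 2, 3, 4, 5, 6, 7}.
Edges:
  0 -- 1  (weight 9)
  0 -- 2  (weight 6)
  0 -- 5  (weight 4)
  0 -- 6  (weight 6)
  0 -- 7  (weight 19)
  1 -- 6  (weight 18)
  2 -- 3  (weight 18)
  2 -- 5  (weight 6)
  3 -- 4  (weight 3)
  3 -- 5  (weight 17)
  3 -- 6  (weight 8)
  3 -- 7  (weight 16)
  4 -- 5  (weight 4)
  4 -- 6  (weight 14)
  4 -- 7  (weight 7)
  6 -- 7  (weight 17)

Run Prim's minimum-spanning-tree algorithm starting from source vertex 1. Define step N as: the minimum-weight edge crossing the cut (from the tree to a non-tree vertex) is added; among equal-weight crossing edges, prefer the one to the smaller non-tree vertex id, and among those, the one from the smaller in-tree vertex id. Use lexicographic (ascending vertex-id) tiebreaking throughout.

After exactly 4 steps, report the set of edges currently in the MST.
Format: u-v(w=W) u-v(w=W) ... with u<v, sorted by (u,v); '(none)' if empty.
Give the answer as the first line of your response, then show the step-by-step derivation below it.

0-1(w=9) 0-5(w=4) 3-4(w=3) 4-5(w=4)

step 1: add edge 0-1 (w=9); MST = {0-1(w=9)}
step 2: add edge 0-5 (w=4); MST = {0-1(w=9) 0-5(w=4)}
step 3: add edge 4-5 (w=4); MST = {0-1(w=9) 0-5(w=4) 4-5(w=4)}
step 4: add edge 3-4 (w=3); MST = {0-1(w=9) 0-5(w=4) 3-4(w=3) 4-5(w=4)}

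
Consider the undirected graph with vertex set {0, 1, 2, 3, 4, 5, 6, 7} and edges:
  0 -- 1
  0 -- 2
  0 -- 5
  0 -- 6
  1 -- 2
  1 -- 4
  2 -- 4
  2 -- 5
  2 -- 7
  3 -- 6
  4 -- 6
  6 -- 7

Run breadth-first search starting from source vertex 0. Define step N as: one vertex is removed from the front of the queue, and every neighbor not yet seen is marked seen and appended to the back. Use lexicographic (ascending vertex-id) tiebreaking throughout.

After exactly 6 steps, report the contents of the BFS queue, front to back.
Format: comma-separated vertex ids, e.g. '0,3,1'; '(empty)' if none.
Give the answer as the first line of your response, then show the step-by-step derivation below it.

7,3

step 1: dequeue 0; queue=[1,2,5,6]; order=0
step 2: dequeue 1; queue=[2,5,6,4]; order=0,1
step 3: dequeue 2; queue=[5,6,4,7]; order=0,1,2
step 4: dequeue 5; queue=[6,4,7]; order=0,1,2,5
step 5: dequeue 6; queue=[4,7,3]; order=0,1,2,5,6
step 6: dequeue 4; queue=[7,3]; order=0,1,2,5,6,4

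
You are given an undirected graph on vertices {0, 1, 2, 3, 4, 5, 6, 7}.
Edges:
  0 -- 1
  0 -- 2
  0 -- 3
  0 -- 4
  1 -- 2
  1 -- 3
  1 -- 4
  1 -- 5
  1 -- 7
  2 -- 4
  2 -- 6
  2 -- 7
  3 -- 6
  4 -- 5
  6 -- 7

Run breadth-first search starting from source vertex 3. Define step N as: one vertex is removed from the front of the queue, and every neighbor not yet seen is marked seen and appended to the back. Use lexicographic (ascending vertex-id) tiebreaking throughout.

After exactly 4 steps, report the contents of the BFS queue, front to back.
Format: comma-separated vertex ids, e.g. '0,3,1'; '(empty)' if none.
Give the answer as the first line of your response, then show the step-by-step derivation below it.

2,4,5,7

step 1: dequeue 3; queue=[0,1,6]; order=3
step 2: dequeue 0; queue=[1,6,2,4]; order=3,0
step 3: dequeue 1; queue=[6,2,4,5,7]; order=3,0,1
step 4: dequeue 6; queue=[2,4,5,7]; order=3,0,1,6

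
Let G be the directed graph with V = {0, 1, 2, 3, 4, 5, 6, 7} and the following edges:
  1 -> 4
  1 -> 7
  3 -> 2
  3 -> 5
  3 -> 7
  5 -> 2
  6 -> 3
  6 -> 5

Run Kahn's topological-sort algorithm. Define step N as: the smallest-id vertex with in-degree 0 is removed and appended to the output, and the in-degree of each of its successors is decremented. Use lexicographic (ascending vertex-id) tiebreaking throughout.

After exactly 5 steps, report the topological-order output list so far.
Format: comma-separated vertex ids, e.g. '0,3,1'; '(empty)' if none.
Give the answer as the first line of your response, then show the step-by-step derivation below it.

0,1,4,6,3

step 1: output 0; order=[0]; indeg=(0,0,2,1,1,2,0,2)
step 2: output 1; order=[0,1]; indeg=(0,0,2,1,0,2,0,1)
step 3: output 4; order=[0,1,4]; indeg=(0,0,2,1,0,2,0,1)
step 4: output 6; order=[0,1,4,6]; indeg=(0,0,2,0,0,1,0,1)
step 5: output 3; order=[0,1,4,6,3]; indeg=(0,0,1,0,0,0,0,0)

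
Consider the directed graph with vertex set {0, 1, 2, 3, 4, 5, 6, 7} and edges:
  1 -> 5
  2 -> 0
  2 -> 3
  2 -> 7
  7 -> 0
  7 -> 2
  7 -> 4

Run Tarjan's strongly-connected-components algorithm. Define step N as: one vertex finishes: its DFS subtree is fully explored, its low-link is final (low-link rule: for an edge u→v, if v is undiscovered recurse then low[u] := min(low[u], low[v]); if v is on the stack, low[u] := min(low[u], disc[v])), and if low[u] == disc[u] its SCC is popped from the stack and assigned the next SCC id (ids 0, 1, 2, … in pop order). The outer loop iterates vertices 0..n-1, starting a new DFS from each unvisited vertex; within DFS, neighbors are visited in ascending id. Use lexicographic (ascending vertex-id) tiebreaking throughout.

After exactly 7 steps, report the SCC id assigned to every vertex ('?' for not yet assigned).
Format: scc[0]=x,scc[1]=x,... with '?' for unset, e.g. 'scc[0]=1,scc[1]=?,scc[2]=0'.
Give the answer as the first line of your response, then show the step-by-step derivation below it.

scc[0]=0,scc[1]=2,scc[2]=5,scc[3]=3,scc[4]=4,scc[5]=1,scc[6]=?,scc[7]=5

step 1: low=(low[0]=0,low[1]=?,low[2]=?,low[3]=?,low[4]=?,low[5]=?,low[6]=?,low[7]=?); scc=(scc[0]=0,scc[1]=?,scc[2]=?,scc[3]=?,scc[4]=?,scc[5]=?,scc[6]=?,scc[7]=?)
step 2: low=(low[0]=0,low[1]=1,low[2]=?,low[3]=?,low[4]=?,low[5]=2,low[6]=?,low[7]=?); scc=(scc[0]=0,scc[1]=?,scc[2]=?,scc[3]=?,scc[4]=?,scc[5]=1,scc[6]=?,scc[7]=?)
step 3: low=(low[0]=0,low[1]=1,low[2]=?,low[3]=?,low[4]=?,low[5]=2,low[6]=?,low[7]=?); scc=(scc[0]=0,scc[1]=2,scc[2]=?,scc[3]=?,scc[4]=?,scc[5]=1,scc[6]=?,scc[7]=?)
step 4: low=(low[0]=0,low[1]=1,low[2]=3,low[3]=4,low[4]=?,low[5]=2,low[6]=?,low[7]=?); scc=(scc[0]=0,scc[1]=2,scc[2]=?,scc[3]=3,scc[4]=?,scc[5]=1,scc[6]=?,scc[7]=?)
step 5: low=(low[0]=0,low[1]=1,low[2]=3,low[3]=4,low[4]=6,low[5]=2,low[6]=?,low[7]=3); scc=(scc[0]=0,scc[1]=2,scc[2]=?,scc[3]=3,scc[4]=4,scc[5]=1,scc[6]=?,scc[7]=?)
step 6: low=(low[0]=0,low[1]=1,low[2]=3,low[3]=4,low[4]=6,low[5]=2,low[6]=?,low[7]=3); scc=(scc[0]=0,scc[1]=2,scc[2]=?,scc[3]=3,scc[4]=4,scc[5]=1,scc[6]=?,scc[7]=?)
step 7: low=(low[0]=0,low[1]=1,low[2]=3,low[3]=4,low[4]=6,low[5]=2,low[6]=?,low[7]=3); scc=(scc[0]=0,scc[1]=2,scc[2]=5,scc[3]=3,scc[4]=4,scc[5]=1,scc[6]=?,scc[7]=5)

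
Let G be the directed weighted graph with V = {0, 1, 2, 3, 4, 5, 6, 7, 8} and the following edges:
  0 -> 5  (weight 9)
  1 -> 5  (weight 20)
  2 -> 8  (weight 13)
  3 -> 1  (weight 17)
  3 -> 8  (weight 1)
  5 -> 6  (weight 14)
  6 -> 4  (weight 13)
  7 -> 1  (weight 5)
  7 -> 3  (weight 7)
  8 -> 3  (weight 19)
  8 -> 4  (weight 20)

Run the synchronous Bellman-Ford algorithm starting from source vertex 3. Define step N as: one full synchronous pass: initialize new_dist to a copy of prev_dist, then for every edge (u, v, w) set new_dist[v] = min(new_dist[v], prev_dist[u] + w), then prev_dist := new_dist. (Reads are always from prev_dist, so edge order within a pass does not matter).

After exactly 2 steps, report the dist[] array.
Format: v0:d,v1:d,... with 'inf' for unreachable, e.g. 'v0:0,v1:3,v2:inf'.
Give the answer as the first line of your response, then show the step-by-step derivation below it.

v0:inf,v1:17,v2:inf,v3:0,v4:21,v5:37,v6:inf,v7:inf,v8:1

step 1: dist = v0:inf,v1:17,v2:inf,v3:0,v4:inf,v5:inf,v6:inf,v7:inf,v8:1
step 2: dist = v0:inf,v1:17,v2:inf,v3:0,v4:21,v5:37,v6:inf,v7:inf,v8:1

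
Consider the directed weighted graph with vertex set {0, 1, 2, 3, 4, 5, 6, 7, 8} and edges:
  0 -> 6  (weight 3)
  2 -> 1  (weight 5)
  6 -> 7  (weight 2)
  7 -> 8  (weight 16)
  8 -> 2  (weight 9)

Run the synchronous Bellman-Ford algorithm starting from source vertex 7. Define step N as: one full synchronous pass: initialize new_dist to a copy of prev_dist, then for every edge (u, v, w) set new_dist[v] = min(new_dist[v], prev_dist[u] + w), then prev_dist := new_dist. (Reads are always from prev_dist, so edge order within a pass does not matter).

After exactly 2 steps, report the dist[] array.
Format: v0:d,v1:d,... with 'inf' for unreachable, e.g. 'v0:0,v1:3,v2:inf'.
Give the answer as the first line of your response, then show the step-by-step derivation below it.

v0:inf,v1:inf,v2:25,v3:inf,v4:inf,v5:inf,v6:inf,v7:0,v8:16

step 1: dist = v0:inf,v1:inf,v2:inf,v3:inf,v4:inf,v5:inf,v6:inf,v7:0,v8:16
step 2: dist = v0:inf,v1:inf,v2:25,v3:inf,v4:inf,v5:inf,v6:inf,v7:0,v8:16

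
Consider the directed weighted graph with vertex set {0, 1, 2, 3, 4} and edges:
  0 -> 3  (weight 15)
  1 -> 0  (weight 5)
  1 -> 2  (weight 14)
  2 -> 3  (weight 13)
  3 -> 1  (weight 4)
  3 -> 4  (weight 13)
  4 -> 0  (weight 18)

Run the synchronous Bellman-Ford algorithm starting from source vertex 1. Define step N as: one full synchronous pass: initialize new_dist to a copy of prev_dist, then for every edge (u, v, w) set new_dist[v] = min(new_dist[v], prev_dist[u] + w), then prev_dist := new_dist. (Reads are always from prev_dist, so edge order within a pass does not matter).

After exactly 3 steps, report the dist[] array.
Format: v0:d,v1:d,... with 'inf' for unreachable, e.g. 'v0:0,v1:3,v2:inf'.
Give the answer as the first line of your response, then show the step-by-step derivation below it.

v0:5,v1:0,v2:14,v3:20,v4:33

step 1: dist = v0:5,v1:0,v2:14,v3:inf,v4:inf
step 2: dist = v0:5,v1:0,v2:14,v3:20,v4:inf
step 3: dist = v0:5,v1:0,v2:14,v3:20,v4:33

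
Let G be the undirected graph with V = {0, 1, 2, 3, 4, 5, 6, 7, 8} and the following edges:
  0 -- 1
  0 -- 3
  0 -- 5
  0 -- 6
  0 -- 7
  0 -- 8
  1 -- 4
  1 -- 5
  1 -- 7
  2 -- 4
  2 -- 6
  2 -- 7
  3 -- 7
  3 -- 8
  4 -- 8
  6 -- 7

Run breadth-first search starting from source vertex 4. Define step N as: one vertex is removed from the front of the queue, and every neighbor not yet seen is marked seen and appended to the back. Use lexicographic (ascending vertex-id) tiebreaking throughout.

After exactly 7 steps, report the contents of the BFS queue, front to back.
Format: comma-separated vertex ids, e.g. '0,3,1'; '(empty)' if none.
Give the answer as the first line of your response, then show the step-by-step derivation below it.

6,3

step 1: dequeue 4; queue=[1,2,8]; order=4
step 2: dequeue 1; queue=[2,8,0,5,7]; order=4,1
step 3: dequeue 2; queue=[8,0,5,7,6]; order=4,1,2
step 4: dequeue 8; queue=[0,5,7,6,3]; order=4,1,2,8
step 5: dequeue 0; queue=[5,7,6,3]; order=4,1,2,8,0
step 6: dequeue 5; queue=[7,6,3]; order=4,1,2,8,0,5
step 7: dequeue 7; queue=[6,3]; order=4,1,2,8,0,5,7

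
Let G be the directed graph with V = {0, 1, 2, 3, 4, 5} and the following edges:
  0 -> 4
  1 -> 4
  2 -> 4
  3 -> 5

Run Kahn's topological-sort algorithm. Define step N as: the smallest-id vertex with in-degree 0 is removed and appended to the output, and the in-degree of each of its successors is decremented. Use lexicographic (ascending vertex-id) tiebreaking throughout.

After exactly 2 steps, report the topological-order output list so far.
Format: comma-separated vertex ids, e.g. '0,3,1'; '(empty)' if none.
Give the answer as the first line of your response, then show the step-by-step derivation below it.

0,1

step 1: output 0; order=[0]; indeg=(0,0,0,0,2,1)
step 2: output 1; order=[0,1]; indeg=(0,0,0,0,1,1)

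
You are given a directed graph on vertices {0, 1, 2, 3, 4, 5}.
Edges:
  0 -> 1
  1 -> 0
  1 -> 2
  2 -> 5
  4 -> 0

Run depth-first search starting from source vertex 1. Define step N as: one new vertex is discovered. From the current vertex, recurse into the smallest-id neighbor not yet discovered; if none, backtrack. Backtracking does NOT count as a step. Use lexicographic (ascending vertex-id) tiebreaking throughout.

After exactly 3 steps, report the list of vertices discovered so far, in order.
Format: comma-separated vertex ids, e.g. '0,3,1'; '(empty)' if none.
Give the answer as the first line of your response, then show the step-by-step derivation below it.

1,0,2

step 1: discover 1; path=1; order=1
step 2: discover 0; path=1>0; order=1,0
step 3: discover 2; path=1>2; order=1,0,2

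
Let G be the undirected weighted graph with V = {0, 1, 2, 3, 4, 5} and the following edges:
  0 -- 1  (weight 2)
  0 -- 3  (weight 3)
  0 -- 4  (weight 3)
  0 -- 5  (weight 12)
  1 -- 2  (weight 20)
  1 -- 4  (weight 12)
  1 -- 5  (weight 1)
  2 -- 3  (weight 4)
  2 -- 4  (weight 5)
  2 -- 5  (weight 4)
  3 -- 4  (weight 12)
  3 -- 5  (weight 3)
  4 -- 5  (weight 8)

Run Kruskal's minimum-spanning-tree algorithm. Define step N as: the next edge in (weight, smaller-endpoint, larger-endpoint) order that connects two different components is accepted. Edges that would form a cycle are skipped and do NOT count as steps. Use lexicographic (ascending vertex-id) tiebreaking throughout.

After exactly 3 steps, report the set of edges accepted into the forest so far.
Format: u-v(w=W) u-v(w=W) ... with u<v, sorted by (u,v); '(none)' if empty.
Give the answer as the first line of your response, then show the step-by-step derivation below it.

0-1(w=2) 0-3(w=3) 1-5(w=1)

step 1: add edge 1-5 (w=1); MST = {1-5(w=1)}
step 2: add edge 0-1 (w=2); MST = {0-1(w=2) 1-5(w=1)}
step 3: add edge 0-3 (w=3); MST = {0-1(w=2) 0-3(w=3) 1-5(w=1)}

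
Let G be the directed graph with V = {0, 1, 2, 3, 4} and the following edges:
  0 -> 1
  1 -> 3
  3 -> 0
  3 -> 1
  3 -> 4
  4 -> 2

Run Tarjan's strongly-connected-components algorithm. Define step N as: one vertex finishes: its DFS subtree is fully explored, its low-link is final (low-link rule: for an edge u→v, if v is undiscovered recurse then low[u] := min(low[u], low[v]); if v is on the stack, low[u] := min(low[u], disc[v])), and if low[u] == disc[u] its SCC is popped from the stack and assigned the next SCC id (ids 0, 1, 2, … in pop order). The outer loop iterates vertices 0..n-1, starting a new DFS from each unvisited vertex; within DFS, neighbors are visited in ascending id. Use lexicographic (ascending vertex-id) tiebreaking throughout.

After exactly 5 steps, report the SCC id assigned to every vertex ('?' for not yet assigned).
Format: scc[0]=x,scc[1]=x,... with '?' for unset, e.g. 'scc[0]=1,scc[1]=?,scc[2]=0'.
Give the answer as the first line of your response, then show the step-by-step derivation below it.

scc[0]=2,scc[1]=2,scc[2]=0,scc[3]=2,scc[4]=1

step 1: low=(low[0]=0,low[1]=1,low[2]=4,low[3]=0,low[4]=3); scc=(scc[0]=?,scc[1]=?,scc[2]=0,scc[3]=?,scc[4]=?)
step 2: low=(low[0]=0,low[1]=1,low[2]=4,low[3]=0,low[4]=3); scc=(scc[0]=?,scc[1]=?,scc[2]=0,scc[3]=?,scc[4]=1)
step 3: low=(low[0]=0,low[1]=1,low[2]=4,low[3]=0,low[4]=3); scc=(scc[0]=?,scc[1]=?,scc[2]=0,scc[3]=?,scc[4]=1)
step 4: low=(low[0]=0,low[1]=0,low[2]=4,low[3]=0,low[4]=3); scc=(scc[0]=?,scc[1]=?,scc[2]=0,scc[3]=?,scc[4]=1)
step 5: low=(low[0]=0,low[1]=0,low[2]=4,low[3]=0,low[4]=3); scc=(scc[0]=2,scc[1]=2,scc[2]=0,scc[3]=2,scc[4]=1)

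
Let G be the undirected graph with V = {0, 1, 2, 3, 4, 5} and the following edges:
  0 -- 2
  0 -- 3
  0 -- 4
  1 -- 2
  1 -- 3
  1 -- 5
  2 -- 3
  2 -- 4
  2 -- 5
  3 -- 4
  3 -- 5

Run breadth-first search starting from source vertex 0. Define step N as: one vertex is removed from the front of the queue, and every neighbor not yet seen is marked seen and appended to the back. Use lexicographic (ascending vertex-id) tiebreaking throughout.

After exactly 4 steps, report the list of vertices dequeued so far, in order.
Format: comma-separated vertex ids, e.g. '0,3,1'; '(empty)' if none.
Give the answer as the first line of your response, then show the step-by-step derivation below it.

0,2,3,4

step 1: dequeue 0; queue=[2,3,4]; order=0
step 2: dequeue 2; queue=[3,4,1,5]; order=0,2
step 3: dequeue 3; queue=[4,1,5]; order=0,2,3
step 4: dequeue 4; queue=[1,5]; order=0,2,3,4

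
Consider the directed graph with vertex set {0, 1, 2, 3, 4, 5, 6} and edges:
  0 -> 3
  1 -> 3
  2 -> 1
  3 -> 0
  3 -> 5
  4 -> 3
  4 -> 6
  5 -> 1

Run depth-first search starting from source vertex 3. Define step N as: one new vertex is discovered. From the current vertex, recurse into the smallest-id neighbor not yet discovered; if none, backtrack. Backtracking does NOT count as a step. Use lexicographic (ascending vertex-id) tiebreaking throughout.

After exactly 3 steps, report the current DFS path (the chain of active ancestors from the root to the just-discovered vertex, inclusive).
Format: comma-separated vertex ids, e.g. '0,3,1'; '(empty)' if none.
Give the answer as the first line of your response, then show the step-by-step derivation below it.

3,5

step 1: discover 3; path=3; order=3
step 2: discover 0; path=3>0; order=3,0
step 3: discover 5; path=3>5; order=3,0,5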